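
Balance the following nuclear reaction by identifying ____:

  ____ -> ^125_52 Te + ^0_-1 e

Conserve mass number: A = 125 + 0, so A = 125.
Conserve atomic number: Z = 52 − 1, so Z = 51.
Z = 51 is antimony, so the species is ^125_51 Sb.

Sb-125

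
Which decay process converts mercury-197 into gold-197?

ΔA = 197 − 197 = 0; ΔZ = 79 − 80 = -1.
A is unchanged and Z drops by 1 — a proton has become a neutron (β⁺ emission or electron capture).

beta-plus decay or electron capture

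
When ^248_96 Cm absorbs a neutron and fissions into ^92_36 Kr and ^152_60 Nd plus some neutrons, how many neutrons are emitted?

5

Conserve mass number: 249 = 92 + 152 + k, so k = 249 − 244 = 5.
Check atomic number: 96 = 36 + 60 + 0 = 96. ✓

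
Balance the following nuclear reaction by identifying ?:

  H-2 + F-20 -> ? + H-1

F-21

Conserve mass number: 2 + 20 = A + 1, so A = 21.
Conserve atomic number: 1 + 9 = Z + 1, so Z = 9.
Z = 9 is fluorine, so the species is F-21.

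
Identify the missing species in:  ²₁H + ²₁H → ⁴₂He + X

Conserve mass number: 2 + 2 = 4 + A, so A = 0.
Conserve atomic number: 1 + 1 = 2 + Z, so Z = 0.
A = 0 and Z = 0 is ⁰₀γ — a gamma ray.

gamma ray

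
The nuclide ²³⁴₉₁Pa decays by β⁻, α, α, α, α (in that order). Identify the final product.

Po-218

Start: (A, Z) = (234, 91).
After β⁻: (234, 92).
After α: (230, 90).
After α: (226, 88).
After α: (222, 86).
After α: (218, 84).
Z = 84 is polonium.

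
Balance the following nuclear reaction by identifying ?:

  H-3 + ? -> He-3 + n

Conserve mass number: 3 + A = 3 + 1, so A = 1.
Conserve atomic number: 1 + Z = 2 + 0, so Z = 1.
A = 1 and Z = 1 is H-1 — a proton.

proton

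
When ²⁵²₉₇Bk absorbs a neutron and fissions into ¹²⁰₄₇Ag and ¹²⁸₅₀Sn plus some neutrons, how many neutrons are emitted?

Conserve mass number: 253 = 120 + 128 + k, so k = 253 − 248 = 5.
Check atomic number: 97 = 47 + 50 + 0 = 97. ✓

5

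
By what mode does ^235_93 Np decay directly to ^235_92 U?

beta-plus decay or electron capture

ΔA = 235 − 235 = 0; ΔZ = 92 − 93 = -1.
A is unchanged and Z drops by 1 — a proton has become a neutron (β⁺ emission or electron capture).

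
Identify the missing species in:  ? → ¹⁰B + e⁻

Conserve mass number: A = 10 + 0, so A = 10.
Conserve atomic number: Z = 5 − 1, so Z = 4.
Z = 4 is beryllium, so the species is ¹⁰Be.

Be-10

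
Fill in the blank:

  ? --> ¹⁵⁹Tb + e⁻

Conserve mass number: A = 159 + 0, so A = 159.
Conserve atomic number: Z = 65 − 1, so Z = 64.
Z = 64 is gadolinium, so the species is ¹⁵⁹Gd.

Gd-159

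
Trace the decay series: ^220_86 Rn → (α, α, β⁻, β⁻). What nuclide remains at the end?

Po-212

Start: (A, Z) = (220, 86).
After α: (216, 84).
After α: (212, 82).
After β⁻: (212, 83).
After β⁻: (212, 84).
Z = 84 is polonium.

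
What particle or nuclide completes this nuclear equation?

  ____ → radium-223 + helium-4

Conserve mass number: A = 223 + 4, so A = 227.
Conserve atomic number: Z = 88 + 2, so Z = 90.
Z = 90 is thorium, so the species is thorium-227.

Th-227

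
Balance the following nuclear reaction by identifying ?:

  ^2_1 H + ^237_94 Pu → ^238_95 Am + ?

Conserve mass number: 2 + 237 = 238 + A, so A = 1.
Conserve atomic number: 1 + 94 = 95 + Z, so Z = 0.
A = 1 and Z = 0 is ^1_0 n — a neutron.

neutron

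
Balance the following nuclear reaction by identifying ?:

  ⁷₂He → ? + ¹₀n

He-6

Conserve mass number: 7 = A + 1, so A = 6.
Conserve atomic number: 2 = Z + 0, so Z = 2.
Z = 2 is helium, so the species is ⁶₂He.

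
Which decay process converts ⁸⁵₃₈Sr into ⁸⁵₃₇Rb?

ΔA = 85 − 85 = 0; ΔZ = 37 − 38 = -1.
A is unchanged and Z drops by 1 — a proton has become a neutron (β⁺ emission or electron capture).

beta-plus decay or electron capture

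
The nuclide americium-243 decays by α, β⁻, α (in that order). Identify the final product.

Start: (A, Z) = (243, 95).
After α: (239, 93).
After β⁻: (239, 94).
After α: (235, 92).
Z = 92 is uranium.

U-235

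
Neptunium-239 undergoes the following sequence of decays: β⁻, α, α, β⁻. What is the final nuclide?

Start: (A, Z) = (239, 93).
After β⁻: (239, 94).
After α: (235, 92).
After α: (231, 90).
After β⁻: (231, 91).
Z = 91 is protactinium.

Pa-231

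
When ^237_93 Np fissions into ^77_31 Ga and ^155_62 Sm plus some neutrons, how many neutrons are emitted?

Conserve mass number: 237 = 77 + 155 + k, so k = 237 − 232 = 5.
Check atomic number: 93 = 31 + 62 + 0 = 93. ✓

5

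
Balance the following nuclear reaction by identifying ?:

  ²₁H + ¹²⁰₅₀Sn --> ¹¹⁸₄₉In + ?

alpha particle

Conserve mass number: 2 + 120 = 118 + A, so A = 4.
Conserve atomic number: 1 + 50 = 49 + Z, so Z = 2.
A = 4 and Z = 2 is ⁴₂He — an alpha particle.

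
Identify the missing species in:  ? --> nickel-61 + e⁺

Cu-61

Conserve mass number: A = 61 + 0, so A = 61.
Conserve atomic number: Z = 28 + 1, so Z = 29.
Z = 29 is copper, so the species is copper-61.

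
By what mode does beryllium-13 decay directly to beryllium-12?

neutron emission

ΔA = 12 − 13 = -1; ΔZ = 4 − 4 = +0.
A drops by 1 with Z unchanged — a neutron was emitted.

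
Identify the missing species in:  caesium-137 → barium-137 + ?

beta-minus particle

Conserve mass number: 137 = 137 + A, so A = 0.
Conserve atomic number: 55 = 56 + Z, so Z = -1.
A = 0 and Z = -1 is e⁻ — a beta-minus particle.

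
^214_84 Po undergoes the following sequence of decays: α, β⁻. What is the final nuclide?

Start: (A, Z) = (214, 84).
After α: (210, 82).
After β⁻: (210, 83).
Z = 83 is bismuth.

Bi-210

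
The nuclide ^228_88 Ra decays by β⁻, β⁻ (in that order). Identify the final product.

Th-228

Start: (A, Z) = (228, 88).
After β⁻: (228, 89).
After β⁻: (228, 90).
Z = 90 is thorium.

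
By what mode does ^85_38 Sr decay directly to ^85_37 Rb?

beta-plus decay or electron capture

ΔA = 85 − 85 = 0; ΔZ = 37 − 38 = -1.
A is unchanged and Z drops by 1 — a proton has become a neutron (β⁺ emission or electron capture).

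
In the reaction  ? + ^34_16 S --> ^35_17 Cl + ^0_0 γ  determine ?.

proton

Conserve mass number: A + 34 = 35 + 0, so A = 1.
Conserve atomic number: Z + 16 = 17 + 0, so Z = 1.
A = 1 and Z = 1 is ^1_1 H — a proton.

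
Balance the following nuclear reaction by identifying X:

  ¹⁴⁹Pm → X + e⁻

Conserve mass number: 149 = A + 0, so A = 149.
Conserve atomic number: 61 = Z − 1, so Z = 62.
Z = 62 is samarium, so the species is ¹⁴⁹Sm.

Sm-149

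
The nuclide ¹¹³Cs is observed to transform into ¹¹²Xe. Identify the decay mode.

ΔA = 112 − 113 = -1; ΔZ = 54 − 55 = -1.
A drops by 1 and Z drops by 1 — a proton was emitted.

proton emission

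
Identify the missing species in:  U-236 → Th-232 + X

Conserve mass number: 236 = 232 + A, so A = 4.
Conserve atomic number: 92 = 90 + Z, so Z = 2.
A = 4 and Z = 2 is He-4 — an alpha particle.

alpha particle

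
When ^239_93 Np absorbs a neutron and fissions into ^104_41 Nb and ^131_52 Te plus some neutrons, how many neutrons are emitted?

Conserve mass number: 240 = 104 + 131 + k, so k = 240 − 235 = 5.
Check atomic number: 93 = 41 + 52 + 0 = 93. ✓

5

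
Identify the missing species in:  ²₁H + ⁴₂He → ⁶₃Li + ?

gamma ray

Conserve mass number: 2 + 4 = 6 + A, so A = 0.
Conserve atomic number: 1 + 2 = 3 + Z, so Z = 0.
A = 0 and Z = 0 is ⁰₀γ — a gamma ray.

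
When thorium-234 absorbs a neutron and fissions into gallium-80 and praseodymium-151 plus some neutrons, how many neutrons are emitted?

Conserve mass number: 235 = 80 + 151 + k, so k = 235 − 231 = 4.
Check atomic number: 90 = 31 + 59 + 0 = 90. ✓

4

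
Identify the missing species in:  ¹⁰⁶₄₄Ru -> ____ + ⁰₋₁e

Rh-106

Conserve mass number: 106 = A + 0, so A = 106.
Conserve atomic number: 44 = Z − 1, so Z = 45.
Z = 45 is rhodium, so the species is ¹⁰⁶₄₅Rh.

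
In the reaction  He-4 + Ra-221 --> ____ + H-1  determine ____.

Conserve mass number: 4 + 221 = A + 1, so A = 224.
Conserve atomic number: 2 + 88 = Z + 1, so Z = 89.
Z = 89 is actinium, so the species is Ac-224.

Ac-224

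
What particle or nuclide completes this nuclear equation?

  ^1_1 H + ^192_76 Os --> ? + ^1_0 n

Conserve mass number: 1 + 192 = A + 1, so A = 192.
Conserve atomic number: 1 + 76 = Z + 0, so Z = 77.
Z = 77 is iridium, so the species is ^192_77 Ir.

Ir-192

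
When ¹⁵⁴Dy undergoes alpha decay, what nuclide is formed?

Gd-150

Alpha decay: mass number changes by -4, atomic number by -2.
A: 154 − 4 = 150; Z: 66 − 2 = 64.
Z = 64 is gadolinium, so the daughter is ¹⁵⁰Gd.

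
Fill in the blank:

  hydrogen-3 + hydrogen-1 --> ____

Conserve mass number: 3 + 1 = A, so A = 4.
Conserve atomic number: 1 + 1 = Z, so Z = 2.
A = 4 and Z = 2 is helium-4 — an alpha particle.

He-4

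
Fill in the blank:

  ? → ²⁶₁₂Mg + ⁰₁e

Conserve mass number: A = 26 + 0, so A = 26.
Conserve atomic number: Z = 12 + 1, so Z = 13.
Z = 13 is aluminium, so the species is ²⁶₁₃Al.

Al-26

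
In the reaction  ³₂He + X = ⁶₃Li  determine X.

Conserve mass number: 3 + A = 6, so A = 3.
Conserve atomic number: 2 + Z = 3, so Z = 1.
A = 3 and Z = 1 is ³₁H — a triton.

triton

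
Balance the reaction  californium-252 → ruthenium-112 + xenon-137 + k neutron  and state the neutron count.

3

Conserve mass number: 252 = 112 + 137 + k, so k = 252 − 249 = 3.
Check atomic number: 98 = 44 + 54 + 0 = 98. ✓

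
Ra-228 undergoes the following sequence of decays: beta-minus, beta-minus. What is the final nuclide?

Th-228

Start: (A, Z) = (228, 88).
After β⁻: (228, 89).
After β⁻: (228, 90).
Z = 90 is thorium.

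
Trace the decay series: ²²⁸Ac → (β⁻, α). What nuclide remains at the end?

Start: (A, Z) = (228, 89).
After β⁻: (228, 90).
After α: (224, 88).
Z = 88 is radium.

Ra-224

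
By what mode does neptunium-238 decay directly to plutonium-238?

ΔA = 238 − 238 = 0; ΔZ = 94 − 93 = +1.
A is unchanged and Z rises by 1 — a neutron has become a proton (β⁻ decay).

beta-minus decay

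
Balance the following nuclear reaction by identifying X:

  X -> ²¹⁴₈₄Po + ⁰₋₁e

Conserve mass number: A = 214 + 0, so A = 214.
Conserve atomic number: Z = 84 − 1, so Z = 83.
Z = 83 is bismuth, so the species is ²¹⁴₈₃Bi.

Bi-214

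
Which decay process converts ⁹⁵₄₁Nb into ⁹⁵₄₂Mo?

ΔA = 95 − 95 = 0; ΔZ = 42 − 41 = +1.
A is unchanged and Z rises by 1 — a neutron has become a proton (β⁻ decay).

beta-minus decay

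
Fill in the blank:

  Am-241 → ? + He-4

Conserve mass number: 241 = A + 4, so A = 237.
Conserve atomic number: 95 = Z + 2, so Z = 93.
Z = 93 is neptunium, so the species is Np-237.

Np-237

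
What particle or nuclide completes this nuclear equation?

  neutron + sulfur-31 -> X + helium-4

Conserve mass number: 1 + 31 = A + 4, so A = 28.
Conserve atomic number: 0 + 16 = Z + 2, so Z = 14.
Z = 14 is silicon, so the species is silicon-28.

Si-28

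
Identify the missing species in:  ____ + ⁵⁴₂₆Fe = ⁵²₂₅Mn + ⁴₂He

Conserve mass number: A + 54 = 52 + 4, so A = 2.
Conserve atomic number: Z + 26 = 25 + 2, so Z = 1.
A = 2 and Z = 1 is ²₁H — a deuteron.

deuteron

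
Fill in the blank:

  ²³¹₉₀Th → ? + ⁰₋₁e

Conserve mass number: 231 = A + 0, so A = 231.
Conserve atomic number: 90 = Z − 1, so Z = 91.
Z = 91 is protactinium, so the species is ²³¹₉₁Pa.

Pa-231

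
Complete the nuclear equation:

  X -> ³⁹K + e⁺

Conserve mass number: A = 39 + 0, so A = 39.
Conserve atomic number: Z = 19 + 1, so Z = 20.
Z = 20 is calcium, so the species is ³⁹Ca.

Ca-39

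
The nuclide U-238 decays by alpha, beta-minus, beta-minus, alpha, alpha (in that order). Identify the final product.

Start: (A, Z) = (238, 92).
After α: (234, 90).
After β⁻: (234, 91).
After β⁻: (234, 92).
After α: (230, 90).
After α: (226, 88).
Z = 88 is radium.

Ra-226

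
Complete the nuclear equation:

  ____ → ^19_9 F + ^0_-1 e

Conserve mass number: A = 19 + 0, so A = 19.
Conserve atomic number: Z = 9 − 1, so Z = 8.
Z = 8 is oxygen, so the species is ^19_8 O.

O-19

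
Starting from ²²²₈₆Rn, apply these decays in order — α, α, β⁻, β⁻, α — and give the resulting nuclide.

Pb-210

Start: (A, Z) = (222, 86).
After α: (218, 84).
After α: (214, 82).
After β⁻: (214, 83).
After β⁻: (214, 84).
After α: (210, 82).
Z = 82 is lead.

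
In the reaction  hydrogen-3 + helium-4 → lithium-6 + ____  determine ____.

neutron

Conserve mass number: 3 + 4 = 6 + A, so A = 1.
Conserve atomic number: 1 + 2 = 3 + Z, so Z = 0.
A = 1 and Z = 0 is neutron — a neutron.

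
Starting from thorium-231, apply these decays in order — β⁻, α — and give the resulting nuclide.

Ac-227

Start: (A, Z) = (231, 90).
After β⁻: (231, 91).
After α: (227, 89).
Z = 89 is actinium.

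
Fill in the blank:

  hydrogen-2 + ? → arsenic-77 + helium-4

Se-79

Conserve mass number: 2 + A = 77 + 4, so A = 79.
Conserve atomic number: 1 + Z = 33 + 2, so Z = 34.
Z = 34 is selenium, so the species is selenium-79.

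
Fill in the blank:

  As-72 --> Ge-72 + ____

Conserve mass number: 72 = 72 + A, so A = 0.
Conserve atomic number: 33 = 32 + Z, so Z = 1.
A = 0 and Z = 1 is e⁺ — a positron.

positron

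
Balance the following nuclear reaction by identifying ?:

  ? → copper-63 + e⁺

Zn-63

Conserve mass number: A = 63 + 0, so A = 63.
Conserve atomic number: Z = 29 + 1, so Z = 30.
Z = 30 is zinc, so the species is zinc-63.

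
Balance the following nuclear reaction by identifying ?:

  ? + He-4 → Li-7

Conserve mass number: A + 4 = 7, so A = 3.
Conserve atomic number: Z + 2 = 3, so Z = 1.
A = 3 and Z = 1 is H-3 — a triton.

triton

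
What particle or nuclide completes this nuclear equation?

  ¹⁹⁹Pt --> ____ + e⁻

Conserve mass number: 199 = A + 0, so A = 199.
Conserve atomic number: 78 = Z − 1, so Z = 79.
Z = 79 is gold, so the species is ¹⁹⁹Au.

Au-199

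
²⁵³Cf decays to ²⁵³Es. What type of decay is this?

ΔA = 253 − 253 = 0; ΔZ = 99 − 98 = +1.
A is unchanged and Z rises by 1 — a neutron has become a proton (β⁻ decay).

beta-minus decay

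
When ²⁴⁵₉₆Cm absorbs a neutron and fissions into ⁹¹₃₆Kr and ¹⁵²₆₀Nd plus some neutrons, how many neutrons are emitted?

Conserve mass number: 246 = 91 + 152 + k, so k = 246 − 243 = 3.
Check atomic number: 96 = 36 + 60 + 0 = 96. ✓

3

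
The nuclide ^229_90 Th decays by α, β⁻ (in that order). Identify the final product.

Start: (A, Z) = (229, 90).
After α: (225, 88).
After β⁻: (225, 89).
Z = 89 is actinium.

Ac-225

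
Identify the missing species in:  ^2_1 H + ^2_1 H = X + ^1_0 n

Conserve mass number: 2 + 2 = A + 1, so A = 3.
Conserve atomic number: 1 + 1 = Z + 0, so Z = 2.
Z = 2 is helium, so the species is ^3_2 He.

He-3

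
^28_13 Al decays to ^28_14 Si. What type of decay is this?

ΔA = 28 − 28 = 0; ΔZ = 14 − 13 = +1.
A is unchanged and Z rises by 1 — a neutron has become a proton (β⁻ decay).

beta-minus decay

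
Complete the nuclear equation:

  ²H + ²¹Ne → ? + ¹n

Conserve mass number: 2 + 21 = A + 1, so A = 22.
Conserve atomic number: 1 + 10 = Z + 0, so Z = 11.
Z = 11 is sodium, so the species is ²²Na.

Na-22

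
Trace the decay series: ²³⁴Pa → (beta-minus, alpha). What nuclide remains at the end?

Start: (A, Z) = (234, 91).
After β⁻: (234, 92).
After α: (230, 90).
Z = 90 is thorium.

Th-230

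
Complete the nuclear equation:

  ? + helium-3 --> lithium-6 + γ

Conserve mass number: A + 3 = 6 + 0, so A = 3.
Conserve atomic number: Z + 2 = 3 + 0, so Z = 1.
A = 3 and Z = 1 is hydrogen-3 — a triton.

triton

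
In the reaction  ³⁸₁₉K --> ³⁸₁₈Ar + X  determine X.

Conserve mass number: 38 = 38 + A, so A = 0.
Conserve atomic number: 19 = 18 + Z, so Z = 1.
A = 0 and Z = 1 is ⁰₁e — a positron.

positron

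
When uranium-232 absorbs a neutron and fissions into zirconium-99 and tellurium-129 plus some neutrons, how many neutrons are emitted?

Conserve mass number: 233 = 99 + 129 + k, so k = 233 − 228 = 5.
Check atomic number: 92 = 40 + 52 + 0 = 92. ✓

5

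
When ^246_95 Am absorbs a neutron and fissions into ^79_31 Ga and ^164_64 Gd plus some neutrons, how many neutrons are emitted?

4

Conserve mass number: 247 = 79 + 164 + k, so k = 247 − 243 = 4.
Check atomic number: 95 = 31 + 64 + 0 = 95. ✓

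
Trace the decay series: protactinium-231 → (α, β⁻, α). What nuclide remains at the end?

Start: (A, Z) = (231, 91).
After α: (227, 89).
After β⁻: (227, 90).
After α: (223, 88).
Z = 88 is radium.

Ra-223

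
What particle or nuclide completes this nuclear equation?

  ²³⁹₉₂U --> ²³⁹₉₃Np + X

Conserve mass number: 239 = 239 + A, so A = 0.
Conserve atomic number: 92 = 93 + Z, so Z = -1.
A = 0 and Z = -1 is ⁰₋₁e — a beta-minus particle.

beta-minus particle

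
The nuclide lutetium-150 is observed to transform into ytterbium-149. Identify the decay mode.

proton emission

ΔA = 149 − 150 = -1; ΔZ = 70 − 71 = -1.
A drops by 1 and Z drops by 1 — a proton was emitted.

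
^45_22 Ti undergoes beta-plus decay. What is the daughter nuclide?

Beta-plus decay: mass number changes by +0, atomic number by -1.
A: 45 = 45; Z: 22 − 1 = 21.
Z = 21 is scandium, so the daughter is ^45_21 Sc.

Sc-45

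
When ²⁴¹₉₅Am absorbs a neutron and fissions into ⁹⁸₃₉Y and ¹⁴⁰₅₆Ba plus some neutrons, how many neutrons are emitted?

Conserve mass number: 242 = 98 + 140 + k, so k = 242 − 238 = 4.
Check atomic number: 95 = 39 + 56 + 0 = 95. ✓

4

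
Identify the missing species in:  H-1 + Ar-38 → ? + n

K-38

Conserve mass number: 1 + 38 = A + 1, so A = 38.
Conserve atomic number: 1 + 18 = Z + 0, so Z = 19.
Z = 19 is potassium, so the species is K-38.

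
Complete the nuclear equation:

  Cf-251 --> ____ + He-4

Cm-247

Conserve mass number: 251 = A + 4, so A = 247.
Conserve atomic number: 98 = Z + 2, so Z = 96.
Z = 96 is curium, so the species is Cm-247.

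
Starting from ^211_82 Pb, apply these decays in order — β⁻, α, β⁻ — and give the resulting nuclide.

Start: (A, Z) = (211, 82).
After β⁻: (211, 83).
After α: (207, 81).
After β⁻: (207, 82).
Z = 82 is lead.

Pb-207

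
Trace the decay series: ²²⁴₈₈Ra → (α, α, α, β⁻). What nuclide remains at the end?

Bi-212

Start: (A, Z) = (224, 88).
After α: (220, 86).
After α: (216, 84).
After α: (212, 82).
After β⁻: (212, 83).
Z = 83 is bismuth.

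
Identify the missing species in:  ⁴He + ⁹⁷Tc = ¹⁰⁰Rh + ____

Conserve mass number: 4 + 97 = 100 + A, so A = 1.
Conserve atomic number: 2 + 43 = 45 + Z, so Z = 0.
A = 1 and Z = 0 is ¹n — a neutron.

neutron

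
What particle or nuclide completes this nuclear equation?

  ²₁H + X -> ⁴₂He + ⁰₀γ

deuteron

Conserve mass number: 2 + A = 4 + 0, so A = 2.
Conserve atomic number: 1 + Z = 2 + 0, so Z = 1.
A = 2 and Z = 1 is ²₁H — a deuteron.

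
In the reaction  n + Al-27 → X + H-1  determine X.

Mg-27

Conserve mass number: 1 + 27 = A + 1, so A = 27.
Conserve atomic number: 0 + 13 = Z + 1, so Z = 12.
Z = 12 is magnesium, so the species is Mg-27.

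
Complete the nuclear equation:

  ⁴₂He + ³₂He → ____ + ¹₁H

Conserve mass number: 4 + 3 = A + 1, so A = 6.
Conserve atomic number: 2 + 2 = Z + 1, so Z = 3.
Z = 3 is lithium, so the species is ⁶₃Li.

Li-6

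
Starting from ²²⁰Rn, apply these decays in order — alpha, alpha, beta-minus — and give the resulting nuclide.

Bi-212

Start: (A, Z) = (220, 86).
After α: (216, 84).
After α: (212, 82).
After β⁻: (212, 83).
Z = 83 is bismuth.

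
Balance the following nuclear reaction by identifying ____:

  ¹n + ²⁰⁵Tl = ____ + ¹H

Hg-205

Conserve mass number: 1 + 205 = A + 1, so A = 205.
Conserve atomic number: 0 + 81 = Z + 1, so Z = 80.
Z = 80 is mercury, so the species is ²⁰⁵Hg.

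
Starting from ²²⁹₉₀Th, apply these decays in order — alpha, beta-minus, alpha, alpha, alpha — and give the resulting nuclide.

Start: (A, Z) = (229, 90).
After α: (225, 88).
After β⁻: (225, 89).
After α: (221, 87).
After α: (217, 85).
After α: (213, 83).
Z = 83 is bismuth.

Bi-213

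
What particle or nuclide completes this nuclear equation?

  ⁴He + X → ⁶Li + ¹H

He-3

Conserve mass number: 4 + A = 6 + 1, so A = 3.
Conserve atomic number: 2 + Z = 3 + 1, so Z = 2.
Z = 2 is helium, so the species is ³He.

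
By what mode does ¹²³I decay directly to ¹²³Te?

beta-plus decay or electron capture

ΔA = 123 − 123 = 0; ΔZ = 52 − 53 = -1.
A is unchanged and Z drops by 1 — a proton has become a neutron (β⁺ emission or electron capture).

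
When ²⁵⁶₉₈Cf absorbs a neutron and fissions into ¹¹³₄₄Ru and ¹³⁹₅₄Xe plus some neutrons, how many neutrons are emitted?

Conserve mass number: 257 = 113 + 139 + k, so k = 257 − 252 = 5.
Check atomic number: 98 = 44 + 54 + 0 = 98. ✓

5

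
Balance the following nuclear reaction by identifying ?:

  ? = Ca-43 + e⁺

Conserve mass number: A = 43 + 0, so A = 43.
Conserve atomic number: Z = 20 + 1, so Z = 21.
Z = 21 is scandium, so the species is Sc-43.

Sc-43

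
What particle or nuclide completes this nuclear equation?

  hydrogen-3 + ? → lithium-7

Conserve mass number: 3 + A = 7, so A = 4.
Conserve atomic number: 1 + Z = 3, so Z = 2.
A = 4 and Z = 2 is helium-4 — an alpha particle.

alpha particle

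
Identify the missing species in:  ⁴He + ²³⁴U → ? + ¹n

Conserve mass number: 4 + 234 = A + 1, so A = 237.
Conserve atomic number: 2 + 92 = Z + 0, so Z = 94.
Z = 94 is plutonium, so the species is ²³⁷Pu.

Pu-237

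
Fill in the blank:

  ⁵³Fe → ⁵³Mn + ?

Conserve mass number: 53 = 53 + A, so A = 0.
Conserve atomic number: 26 = 25 + Z, so Z = 1.
A = 0 and Z = 1 is e⁺ — a positron.

positron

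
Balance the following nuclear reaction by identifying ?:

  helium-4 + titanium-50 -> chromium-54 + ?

gamma ray

Conserve mass number: 4 + 50 = 54 + A, so A = 0.
Conserve atomic number: 2 + 22 = 24 + Z, so Z = 0.
A = 0 and Z = 0 is γ — a gamma ray.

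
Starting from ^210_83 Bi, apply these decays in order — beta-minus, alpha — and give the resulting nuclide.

Start: (A, Z) = (210, 83).
After β⁻: (210, 84).
After α: (206, 82).
Z = 82 is lead.

Pb-206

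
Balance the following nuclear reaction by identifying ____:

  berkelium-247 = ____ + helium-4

Conserve mass number: 247 = A + 4, so A = 243.
Conserve atomic number: 97 = Z + 2, so Z = 95.
Z = 95 is americium, so the species is americium-243.

Am-243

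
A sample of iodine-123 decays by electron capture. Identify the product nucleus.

Electron capture: mass number changes by +0, atomic number by -1.
A: 123 = 123; Z: 53 − 1 = 52.
Z = 52 is tellurium, so the daughter is tellurium-123.

Te-123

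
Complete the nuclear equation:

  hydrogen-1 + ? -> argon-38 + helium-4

K-41

Conserve mass number: 1 + A = 38 + 4, so A = 41.
Conserve atomic number: 1 + Z = 18 + 2, so Z = 19.
Z = 19 is potassium, so the species is potassium-41.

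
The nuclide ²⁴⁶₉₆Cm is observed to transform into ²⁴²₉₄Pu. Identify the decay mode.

alpha decay

ΔA = 242 − 246 = -4; ΔZ = 94 − 96 = -2.
A drops by 4 and Z drops by 2 — the signature of alpha emission.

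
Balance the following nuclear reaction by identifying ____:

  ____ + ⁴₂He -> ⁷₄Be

He-3

Conserve mass number: A + 4 = 7, so A = 3.
Conserve atomic number: Z + 2 = 4, so Z = 2.
Z = 2 is helium, so the species is ³₂He.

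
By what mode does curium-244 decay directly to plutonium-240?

ΔA = 240 − 244 = -4; ΔZ = 94 − 96 = -2.
A drops by 4 and Z drops by 2 — the signature of alpha emission.

alpha decay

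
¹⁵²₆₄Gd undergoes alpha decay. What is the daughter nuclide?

Sm-148

Alpha decay: mass number changes by -4, atomic number by -2.
A: 152 − 4 = 148; Z: 64 − 2 = 62.
Z = 62 is samarium, so the daughter is ¹⁴⁸₆₂Sm.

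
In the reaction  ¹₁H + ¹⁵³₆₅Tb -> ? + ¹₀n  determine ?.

Dy-153

Conserve mass number: 1 + 153 = A + 1, so A = 153.
Conserve atomic number: 1 + 65 = Z + 0, so Z = 66.
Z = 66 is dysprosium, so the species is ¹⁵³₆₆Dy.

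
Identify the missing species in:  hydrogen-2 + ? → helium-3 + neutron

Conserve mass number: 2 + A = 3 + 1, so A = 2.
Conserve atomic number: 1 + Z = 2 + 0, so Z = 1.
A = 2 and Z = 1 is hydrogen-2 — a deuteron.

deuteron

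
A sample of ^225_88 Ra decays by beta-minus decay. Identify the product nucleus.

Beta-minus decay: mass number changes by +0, atomic number by +1.
A: 225 = 225; Z: 88 + 1 = 89.
Z = 89 is actinium, so the daughter is ^225_89 Ac.

Ac-225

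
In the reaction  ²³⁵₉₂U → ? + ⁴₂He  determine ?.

Th-231

Conserve mass number: 235 = A + 4, so A = 231.
Conserve atomic number: 92 = Z + 2, so Z = 90.
Z = 90 is thorium, so the species is ²³¹₉₀Th.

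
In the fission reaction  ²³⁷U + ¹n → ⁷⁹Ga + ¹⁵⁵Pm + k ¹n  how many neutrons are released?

4

Conserve mass number: 238 = 79 + 155 + k, so k = 238 − 234 = 4.
Check atomic number: 92 = 31 + 61 + 0 = 92. ✓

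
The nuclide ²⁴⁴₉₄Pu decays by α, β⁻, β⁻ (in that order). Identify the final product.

Start: (A, Z) = (244, 94).
After α: (240, 92).
After β⁻: (240, 93).
After β⁻: (240, 94).
Z = 94 is plutonium.

Pu-240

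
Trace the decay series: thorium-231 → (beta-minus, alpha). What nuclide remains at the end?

Ac-227

Start: (A, Z) = (231, 90).
After β⁻: (231, 91).
After α: (227, 89).
Z = 89 is actinium.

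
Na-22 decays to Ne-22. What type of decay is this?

ΔA = 22 − 22 = 0; ΔZ = 10 − 11 = -1.
A is unchanged and Z drops by 1 — a proton has become a neutron (β⁺ emission or electron capture).

beta-plus decay or electron capture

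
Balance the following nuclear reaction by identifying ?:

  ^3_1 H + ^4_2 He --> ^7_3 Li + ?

Conserve mass number: 3 + 4 = 7 + A, so A = 0.
Conserve atomic number: 1 + 2 = 3 + Z, so Z = 0.
A = 0 and Z = 0 is ^0_0 γ — a gamma ray.

gamma ray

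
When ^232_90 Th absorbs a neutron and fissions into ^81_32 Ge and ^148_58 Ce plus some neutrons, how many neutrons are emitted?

Conserve mass number: 233 = 81 + 148 + k, so k = 233 − 229 = 4.
Check atomic number: 90 = 32 + 58 + 0 = 90. ✓

4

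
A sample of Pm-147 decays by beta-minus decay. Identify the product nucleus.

Sm-147

Beta-minus decay: mass number changes by +0, atomic number by +1.
A: 147 = 147; Z: 61 + 1 = 62.
Z = 62 is samarium, so the daughter is Sm-147.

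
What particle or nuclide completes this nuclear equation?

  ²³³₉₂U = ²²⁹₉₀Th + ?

Conserve mass number: 233 = 229 + A, so A = 4.
Conserve atomic number: 92 = 90 + Z, so Z = 2.
A = 4 and Z = 2 is ⁴₂He — an alpha particle.

alpha particle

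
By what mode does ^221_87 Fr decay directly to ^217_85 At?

ΔA = 217 − 221 = -4; ΔZ = 85 − 87 = -2.
A drops by 4 and Z drops by 2 — the signature of alpha emission.

alpha decay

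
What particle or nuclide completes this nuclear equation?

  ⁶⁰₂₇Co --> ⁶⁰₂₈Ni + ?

beta-minus particle

Conserve mass number: 60 = 60 + A, so A = 0.
Conserve atomic number: 27 = 28 + Z, so Z = -1.
A = 0 and Z = -1 is ⁰₋₁e — a beta-minus particle.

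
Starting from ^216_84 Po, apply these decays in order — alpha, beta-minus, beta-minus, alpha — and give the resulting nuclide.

Pb-208

Start: (A, Z) = (216, 84).
After α: (212, 82).
After β⁻: (212, 83).
After β⁻: (212, 84).
After α: (208, 82).
Z = 82 is lead.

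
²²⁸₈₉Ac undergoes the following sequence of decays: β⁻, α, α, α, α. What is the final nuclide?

Pb-212

Start: (A, Z) = (228, 89).
After β⁻: (228, 90).
After α: (224, 88).
After α: (220, 86).
After α: (216, 84).
After α: (212, 82).
Z = 82 is lead.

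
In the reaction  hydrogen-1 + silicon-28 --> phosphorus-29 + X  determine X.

Conserve mass number: 1 + 28 = 29 + A, so A = 0.
Conserve atomic number: 1 + 14 = 15 + Z, so Z = 0.
A = 0 and Z = 0 is γ — a gamma ray.

gamma ray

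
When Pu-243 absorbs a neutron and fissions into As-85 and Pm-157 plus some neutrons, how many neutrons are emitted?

Conserve mass number: 244 = 85 + 157 + k, so k = 244 − 242 = 2.
Check atomic number: 94 = 33 + 61 + 0 = 94. ✓

2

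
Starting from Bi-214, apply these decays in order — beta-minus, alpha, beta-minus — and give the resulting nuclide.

Bi-210

Start: (A, Z) = (214, 83).
After β⁻: (214, 84).
After α: (210, 82).
After β⁻: (210, 83).
Z = 83 is bismuth.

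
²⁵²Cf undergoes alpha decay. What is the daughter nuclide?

Alpha decay: mass number changes by -4, atomic number by -2.
A: 252 − 4 = 248; Z: 98 − 2 = 96.
Z = 96 is curium, so the daughter is ²⁴⁸Cm.

Cm-248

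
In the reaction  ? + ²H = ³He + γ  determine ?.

proton

Conserve mass number: A + 2 = 3 + 0, so A = 1.
Conserve atomic number: Z + 1 = 2 + 0, so Z = 1.
A = 1 and Z = 1 is ¹H — a proton.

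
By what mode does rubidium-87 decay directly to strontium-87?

ΔA = 87 − 87 = 0; ΔZ = 38 − 37 = +1.
A is unchanged and Z rises by 1 — a neutron has become a proton (β⁻ decay).

beta-minus decay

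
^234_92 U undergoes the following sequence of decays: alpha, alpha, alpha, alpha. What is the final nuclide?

Start: (A, Z) = (234, 92).
After α: (230, 90).
After α: (226, 88).
After α: (222, 86).
After α: (218, 84).
Z = 84 is polonium.

Po-218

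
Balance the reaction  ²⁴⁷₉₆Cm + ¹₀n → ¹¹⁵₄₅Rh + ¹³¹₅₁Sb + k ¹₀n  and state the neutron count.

Conserve mass number: 248 = 115 + 131 + k, so k = 248 − 246 = 2.
Check atomic number: 96 = 45 + 51 + 0 = 96. ✓

2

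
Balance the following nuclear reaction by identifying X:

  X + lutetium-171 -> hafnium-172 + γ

Conserve mass number: A + 171 = 172 + 0, so A = 1.
Conserve atomic number: Z + 71 = 72 + 0, so Z = 1.
A = 1 and Z = 1 is hydrogen-1 — a proton.

proton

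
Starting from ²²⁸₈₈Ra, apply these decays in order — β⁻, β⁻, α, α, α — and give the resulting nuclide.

Start: (A, Z) = (228, 88).
After β⁻: (228, 89).
After β⁻: (228, 90).
After α: (224, 88).
After α: (220, 86).
After α: (216, 84).
Z = 84 is polonium.

Po-216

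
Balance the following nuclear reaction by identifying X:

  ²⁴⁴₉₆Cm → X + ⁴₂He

Pu-240

Conserve mass number: 244 = A + 4, so A = 240.
Conserve atomic number: 96 = Z + 2, so Z = 94.
Z = 94 is plutonium, so the species is ²⁴⁰₉₄Pu.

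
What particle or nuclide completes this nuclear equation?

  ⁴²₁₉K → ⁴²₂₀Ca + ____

Conserve mass number: 42 = 42 + A, so A = 0.
Conserve atomic number: 19 = 20 + Z, so Z = -1.
A = 0 and Z = -1 is ⁰₋₁e — a beta-minus particle.

beta-minus particle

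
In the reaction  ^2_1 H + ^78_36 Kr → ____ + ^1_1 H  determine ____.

Kr-79

Conserve mass number: 2 + 78 = A + 1, so A = 79.
Conserve atomic number: 1 + 36 = Z + 1, so Z = 36.
Z = 36 is krypton, so the species is ^79_36 Kr.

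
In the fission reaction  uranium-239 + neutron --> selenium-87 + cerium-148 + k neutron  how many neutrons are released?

Conserve mass number: 240 = 87 + 148 + k, so k = 240 − 235 = 5.
Check atomic number: 92 = 34 + 58 + 0 = 92. ✓

5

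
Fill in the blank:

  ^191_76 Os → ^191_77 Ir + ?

beta-minus particle

Conserve mass number: 191 = 191 + A, so A = 0.
Conserve atomic number: 76 = 77 + Z, so Z = -1.
A = 0 and Z = -1 is ^0_-1 e — a beta-minus particle.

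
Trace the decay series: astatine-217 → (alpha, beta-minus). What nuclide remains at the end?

Po-213

Start: (A, Z) = (217, 85).
After α: (213, 83).
After β⁻: (213, 84).
Z = 84 is polonium.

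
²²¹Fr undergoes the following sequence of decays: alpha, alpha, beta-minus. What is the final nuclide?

Start: (A, Z) = (221, 87).
After α: (217, 85).
After α: (213, 83).
After β⁻: (213, 84).
Z = 84 is polonium.

Po-213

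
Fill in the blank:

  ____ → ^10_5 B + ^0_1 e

C-10

Conserve mass number: A = 10 + 0, so A = 10.
Conserve atomic number: Z = 5 + 1, so Z = 6.
Z = 6 is carbon, so the species is ^10_6 C.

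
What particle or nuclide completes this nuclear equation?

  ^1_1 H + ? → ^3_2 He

Conserve mass number: 1 + A = 3, so A = 2.
Conserve atomic number: 1 + Z = 2, so Z = 1.
A = 2 and Z = 1 is ^2_1 H — a deuteron.

deuteron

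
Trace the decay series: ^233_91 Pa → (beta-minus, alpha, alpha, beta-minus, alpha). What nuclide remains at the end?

Fr-221

Start: (A, Z) = (233, 91).
After β⁻: (233, 92).
After α: (229, 90).
After α: (225, 88).
After β⁻: (225, 89).
After α: (221, 87).
Z = 87 is francium.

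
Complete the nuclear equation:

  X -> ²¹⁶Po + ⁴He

Conserve mass number: A = 216 + 4, so A = 220.
Conserve atomic number: Z = 84 + 2, so Z = 86.
Z = 86 is radon, so the species is ²²⁰Rn.

Rn-220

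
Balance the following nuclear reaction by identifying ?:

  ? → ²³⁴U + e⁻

Conserve mass number: A = 234 + 0, so A = 234.
Conserve atomic number: Z = 92 − 1, so Z = 91.
Z = 91 is protactinium, so the species is ²³⁴Pa.

Pa-234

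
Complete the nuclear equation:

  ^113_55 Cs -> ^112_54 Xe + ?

Conserve mass number: 113 = 112 + A, so A = 1.
Conserve atomic number: 55 = 54 + Z, so Z = 1.
A = 1 and Z = 1 is ^1_1 H — a proton.

proton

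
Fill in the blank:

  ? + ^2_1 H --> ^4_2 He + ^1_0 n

Conserve mass number: A + 2 = 4 + 1, so A = 3.
Conserve atomic number: Z + 1 = 2 + 0, so Z = 1.
A = 3 and Z = 1 is ^3_1 H — a triton.

triton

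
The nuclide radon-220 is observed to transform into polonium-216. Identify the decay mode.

alpha decay

ΔA = 216 − 220 = -4; ΔZ = 84 − 86 = -2.
A drops by 4 and Z drops by 2 — the signature of alpha emission.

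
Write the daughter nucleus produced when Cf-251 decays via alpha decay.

Cm-247

Alpha decay: mass number changes by -4, atomic number by -2.
A: 251 − 4 = 247; Z: 98 − 2 = 96.
Z = 96 is curium, so the daughter is Cm-247.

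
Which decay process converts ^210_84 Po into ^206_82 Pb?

alpha decay

ΔA = 206 − 210 = -4; ΔZ = 82 − 84 = -2.
A drops by 4 and Z drops by 2 — the signature of alpha emission.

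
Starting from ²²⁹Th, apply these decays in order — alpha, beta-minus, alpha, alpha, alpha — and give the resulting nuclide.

Bi-213

Start: (A, Z) = (229, 90).
After α: (225, 88).
After β⁻: (225, 89).
After α: (221, 87).
After α: (217, 85).
After α: (213, 83).
Z = 83 is bismuth.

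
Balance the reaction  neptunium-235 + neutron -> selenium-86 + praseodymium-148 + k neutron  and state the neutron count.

Conserve mass number: 236 = 86 + 148 + k, so k = 236 − 234 = 2.
Check atomic number: 93 = 34 + 59 + 0 = 93. ✓

2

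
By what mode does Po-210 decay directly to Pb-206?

ΔA = 206 − 210 = -4; ΔZ = 82 − 84 = -2.
A drops by 4 and Z drops by 2 — the signature of alpha emission.

alpha decay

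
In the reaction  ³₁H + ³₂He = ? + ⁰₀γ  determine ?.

Conserve mass number: 3 + 3 = A + 0, so A = 6.
Conserve atomic number: 1 + 2 = Z + 0, so Z = 3.
Z = 3 is lithium, so the species is ⁶₃Li.

Li-6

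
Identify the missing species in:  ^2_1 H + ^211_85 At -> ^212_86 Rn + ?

Conserve mass number: 2 + 211 = 212 + A, so A = 1.
Conserve atomic number: 1 + 85 = 86 + Z, so Z = 0.
A = 1 and Z = 0 is ^1_0 n — a neutron.

neutron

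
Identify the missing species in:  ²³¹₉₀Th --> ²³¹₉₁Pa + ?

beta-minus particle

Conserve mass number: 231 = 231 + A, so A = 0.
Conserve atomic number: 90 = 91 + Z, so Z = -1.
A = 0 and Z = -1 is ⁰₋₁e — a beta-minus particle.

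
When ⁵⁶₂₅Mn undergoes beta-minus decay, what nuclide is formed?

Fe-56

Beta-minus decay: mass number changes by +0, atomic number by +1.
A: 56 = 56; Z: 25 + 1 = 26.
Z = 26 is iron, so the daughter is ⁵⁶₂₆Fe.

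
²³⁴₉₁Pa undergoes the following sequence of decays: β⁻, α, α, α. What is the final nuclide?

Start: (A, Z) = (234, 91).
After β⁻: (234, 92).
After α: (230, 90).
After α: (226, 88).
After α: (222, 86).
Z = 86 is radon.

Rn-222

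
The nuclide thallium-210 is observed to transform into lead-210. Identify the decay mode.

beta-minus decay

ΔA = 210 − 210 = 0; ΔZ = 82 − 81 = +1.
A is unchanged and Z rises by 1 — a neutron has become a proton (β⁻ decay).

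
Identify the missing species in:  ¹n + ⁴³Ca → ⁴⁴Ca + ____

gamma ray

Conserve mass number: 1 + 43 = 44 + A, so A = 0.
Conserve atomic number: 0 + 20 = 20 + Z, so Z = 0.
A = 0 and Z = 0 is γ — a gamma ray.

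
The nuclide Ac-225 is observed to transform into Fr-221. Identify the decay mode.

alpha decay

ΔA = 221 − 225 = -4; ΔZ = 87 − 89 = -2.
A drops by 4 and Z drops by 2 — the signature of alpha emission.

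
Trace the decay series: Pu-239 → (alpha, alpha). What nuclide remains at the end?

Th-231

Start: (A, Z) = (239, 94).
After α: (235, 92).
After α: (231, 90).
Z = 90 is thorium.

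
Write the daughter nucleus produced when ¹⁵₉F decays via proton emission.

Proton emission: mass number changes by -1, atomic number by -1.
A: 15 − 1 = 14; Z: 9 − 1 = 8.
Z = 8 is oxygen, so the daughter is ¹⁴₈O.

O-14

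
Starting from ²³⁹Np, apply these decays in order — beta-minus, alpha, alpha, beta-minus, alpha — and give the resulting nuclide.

Ac-227

Start: (A, Z) = (239, 93).
After β⁻: (239, 94).
After α: (235, 92).
After α: (231, 90).
After β⁻: (231, 91).
After α: (227, 89).
Z = 89 is actinium.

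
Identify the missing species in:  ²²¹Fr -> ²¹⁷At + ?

alpha particle

Conserve mass number: 221 = 217 + A, so A = 4.
Conserve atomic number: 87 = 85 + Z, so Z = 2.
A = 4 and Z = 2 is ⁴He — an alpha particle.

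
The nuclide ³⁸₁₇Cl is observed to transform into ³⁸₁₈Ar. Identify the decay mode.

ΔA = 38 − 38 = 0; ΔZ = 18 − 17 = +1.
A is unchanged and Z rises by 1 — a neutron has become a proton (β⁻ decay).

beta-minus decay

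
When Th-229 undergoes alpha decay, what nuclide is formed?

Ra-225

Alpha decay: mass number changes by -4, atomic number by -2.
A: 229 − 4 = 225; Z: 90 − 2 = 88.
Z = 88 is radium, so the daughter is Ra-225.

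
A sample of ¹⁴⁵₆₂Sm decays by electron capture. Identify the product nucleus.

Pm-145

Electron capture: mass number changes by +0, atomic number by -1.
A: 145 = 145; Z: 62 − 1 = 61.
Z = 61 is promethium, so the daughter is ¹⁴⁵₆₁Pm.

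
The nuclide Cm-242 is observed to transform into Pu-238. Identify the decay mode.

alpha decay

ΔA = 238 − 242 = -4; ΔZ = 94 − 96 = -2.
A drops by 4 and Z drops by 2 — the signature of alpha emission.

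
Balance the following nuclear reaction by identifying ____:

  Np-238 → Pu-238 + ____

beta-minus particle

Conserve mass number: 238 = 238 + A, so A = 0.
Conserve atomic number: 93 = 94 + Z, so Z = -1.
A = 0 and Z = -1 is e⁻ — a beta-minus particle.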